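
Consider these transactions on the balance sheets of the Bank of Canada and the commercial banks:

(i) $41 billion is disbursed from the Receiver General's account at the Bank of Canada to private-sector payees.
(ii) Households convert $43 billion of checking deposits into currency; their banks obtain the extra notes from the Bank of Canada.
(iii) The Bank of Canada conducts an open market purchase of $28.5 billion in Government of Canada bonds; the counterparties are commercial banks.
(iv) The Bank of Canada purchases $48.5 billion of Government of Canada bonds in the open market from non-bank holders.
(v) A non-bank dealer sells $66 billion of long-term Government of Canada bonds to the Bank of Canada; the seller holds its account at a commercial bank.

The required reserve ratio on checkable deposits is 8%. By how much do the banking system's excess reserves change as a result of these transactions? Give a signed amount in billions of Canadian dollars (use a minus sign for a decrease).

+$132 billion

Government spending $41 billion: reserves +$41B, deposits +$41B.
Currency withdrawal $43 billion: reserves −$43B, deposits −$43B.
OMO purchase (from banks) $28.5 billion: reserves +$28.5B, deposits 0.
Asset purchase (from non-banks) $48.5 billion: reserves +$48.5B, deposits +$48.5B.
Asset purchase (from non-banks) $66 billion: reserves +$66B, deposits +$66B.
Totals: Δreserves = +$141B, Δdeposits = +$112.5B.
Δrequired reserves = 8% × +$112.5B = +$9B.
Δexcess reserves = Δreserves − Δrequired = +$141B − (+$9B) = +$132 billion.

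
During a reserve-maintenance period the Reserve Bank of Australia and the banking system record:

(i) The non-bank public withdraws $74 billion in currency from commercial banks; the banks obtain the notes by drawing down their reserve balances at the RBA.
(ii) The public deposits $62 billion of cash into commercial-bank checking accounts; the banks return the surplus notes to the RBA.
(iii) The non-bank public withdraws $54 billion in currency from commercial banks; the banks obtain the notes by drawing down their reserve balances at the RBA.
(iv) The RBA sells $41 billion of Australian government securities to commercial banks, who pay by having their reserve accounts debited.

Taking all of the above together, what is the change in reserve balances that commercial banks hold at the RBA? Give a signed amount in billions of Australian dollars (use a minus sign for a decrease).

Currency withdrawal $74 billion: banks swap reserves for currency → −$74B.
Currency deposit $62 billion: returned notes are swapped for reserve credit → +$62B.
Currency withdrawal $54 billion: banks swap reserves for currency → −$54B.
OMO sale (to banks) $41 billion: the buying banks pay out of their reserve balances → −$41B.
Net: −74 + 62 − 54 − 41 = -$107 billion.

-$107 billion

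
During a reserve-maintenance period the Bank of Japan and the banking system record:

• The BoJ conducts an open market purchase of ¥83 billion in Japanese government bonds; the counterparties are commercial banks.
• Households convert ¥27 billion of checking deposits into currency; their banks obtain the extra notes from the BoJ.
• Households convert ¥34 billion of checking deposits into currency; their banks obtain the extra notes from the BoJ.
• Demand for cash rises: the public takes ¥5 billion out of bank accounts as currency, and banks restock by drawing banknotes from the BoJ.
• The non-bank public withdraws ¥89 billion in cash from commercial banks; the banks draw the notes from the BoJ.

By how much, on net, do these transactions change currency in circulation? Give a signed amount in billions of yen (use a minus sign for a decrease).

+¥155 billion

BoJ balance sheet:
  Assets:      Securities +¥83B
  Liabilities: Bank reserves −¥72B, Currency in circulation +¥155B
So the change in currency in circulation is +¥155 billion.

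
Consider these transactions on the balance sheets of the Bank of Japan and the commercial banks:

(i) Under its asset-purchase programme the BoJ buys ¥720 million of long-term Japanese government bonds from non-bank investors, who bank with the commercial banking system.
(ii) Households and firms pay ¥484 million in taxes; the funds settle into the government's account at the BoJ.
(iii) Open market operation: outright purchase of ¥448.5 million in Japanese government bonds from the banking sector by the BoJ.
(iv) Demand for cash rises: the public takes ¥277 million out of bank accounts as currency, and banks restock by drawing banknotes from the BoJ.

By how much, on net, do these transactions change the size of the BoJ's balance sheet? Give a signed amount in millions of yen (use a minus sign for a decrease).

BoJ balance sheet:
  Assets:      Securities +¥1168.5M
  Liabilities: Bank reserves +¥407.5M, Currency in circulation +¥277M, Government deposits +¥484M
Change in total BoJ assets = +¥1168.5 million.

+¥1168.5 million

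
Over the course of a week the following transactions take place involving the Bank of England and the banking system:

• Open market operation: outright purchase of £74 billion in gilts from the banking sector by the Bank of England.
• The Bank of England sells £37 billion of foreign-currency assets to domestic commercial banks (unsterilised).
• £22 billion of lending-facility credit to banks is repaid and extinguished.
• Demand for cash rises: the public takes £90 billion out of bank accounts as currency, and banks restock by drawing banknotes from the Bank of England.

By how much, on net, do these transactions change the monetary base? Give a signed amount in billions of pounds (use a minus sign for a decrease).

OMO purchase (from banks) £74 billion: Bank of England balance sheet expands → +£74B.
FX sale £37 billion: Bank of England balance sheet contracts → −£37B.
Discount-window repayment £22 billion: Bank of England balance sheet contracts → −£22B.
Currency withdrawal £90 billion: just a shift between currency and reserves — both are base money → 0.
Net: 74 − 37 − 22 + 0 = +£15 billion.

+£15 billion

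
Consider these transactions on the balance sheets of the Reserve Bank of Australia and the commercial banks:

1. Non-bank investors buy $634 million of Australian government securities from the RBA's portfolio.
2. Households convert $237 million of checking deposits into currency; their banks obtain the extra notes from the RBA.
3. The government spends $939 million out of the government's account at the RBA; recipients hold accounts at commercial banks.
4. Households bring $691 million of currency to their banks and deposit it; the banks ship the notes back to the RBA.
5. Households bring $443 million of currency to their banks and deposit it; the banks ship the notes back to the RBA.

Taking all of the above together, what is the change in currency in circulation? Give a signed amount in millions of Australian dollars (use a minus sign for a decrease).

RBA balance sheet:
  Assets:      Securities −$634M
  Liabilities: Bank reserves +$1202M, Currency in circulation −$897M, Government deposits −$939M
So the change in currency in circulation is -$897 million.

-$897 million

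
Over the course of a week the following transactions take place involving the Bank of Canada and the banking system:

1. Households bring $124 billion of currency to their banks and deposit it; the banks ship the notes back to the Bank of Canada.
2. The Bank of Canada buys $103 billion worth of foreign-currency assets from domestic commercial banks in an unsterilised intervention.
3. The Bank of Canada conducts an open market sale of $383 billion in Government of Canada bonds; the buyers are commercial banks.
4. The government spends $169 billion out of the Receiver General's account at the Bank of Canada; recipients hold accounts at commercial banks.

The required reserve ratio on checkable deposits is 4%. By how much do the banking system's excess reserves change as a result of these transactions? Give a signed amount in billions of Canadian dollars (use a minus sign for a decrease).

Currency deposit $124 billion: reserves +$124B, deposits +$124B.
FX purchase $103 billion: reserves +$103B, deposits 0.
OMO sale (to banks) $383 billion: reserves −$383B, deposits 0.
Government spending $169 billion: reserves +$169B, deposits +$169B.
Totals: Δreserves = +$13B, Δdeposits = +$293B.
Δrequired reserves = 4% × +$293B = +$11.72B.
Δexcess reserves = Δreserves − Δrequired = +$13B − (+$11.72B) = +$1.28 billion.

+$1.28 billion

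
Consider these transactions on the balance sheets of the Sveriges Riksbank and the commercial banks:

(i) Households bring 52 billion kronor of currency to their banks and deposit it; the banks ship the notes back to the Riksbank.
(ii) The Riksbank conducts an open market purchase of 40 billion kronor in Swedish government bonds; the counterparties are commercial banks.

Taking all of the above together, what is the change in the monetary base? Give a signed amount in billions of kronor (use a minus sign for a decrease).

+40 billion

Currency deposit 52 billion kronor: just a shift between currency and reserves — both are base money → 0.
OMO purchase (from banks) 40 billion kronor: Riksbank balance sheet expands → +40B.
Net: 0 + 40 = +40 billion.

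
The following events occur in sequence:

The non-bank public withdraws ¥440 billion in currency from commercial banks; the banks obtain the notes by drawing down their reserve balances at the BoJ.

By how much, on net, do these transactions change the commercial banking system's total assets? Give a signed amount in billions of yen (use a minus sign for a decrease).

-¥440 billion

Currency withdrawal ¥440 billion: bank balance sheets shrink → −¥440B.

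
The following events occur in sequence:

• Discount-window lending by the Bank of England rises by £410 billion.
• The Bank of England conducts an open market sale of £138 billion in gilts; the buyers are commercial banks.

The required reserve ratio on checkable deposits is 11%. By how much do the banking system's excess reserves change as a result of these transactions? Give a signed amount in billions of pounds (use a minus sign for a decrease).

+£272 billion

Discount-window loan £410 billion: reserves +£410B, deposits 0.
OMO sale (to banks) £138 billion: reserves −£138B, deposits 0.
Totals: Δreserves = +£272B, Δdeposits = 0.
Δrequired reserves = 11% × 0 = 0.
Δexcess reserves = Δreserves − Δrequired = +£272B − (0) = +£272 billion.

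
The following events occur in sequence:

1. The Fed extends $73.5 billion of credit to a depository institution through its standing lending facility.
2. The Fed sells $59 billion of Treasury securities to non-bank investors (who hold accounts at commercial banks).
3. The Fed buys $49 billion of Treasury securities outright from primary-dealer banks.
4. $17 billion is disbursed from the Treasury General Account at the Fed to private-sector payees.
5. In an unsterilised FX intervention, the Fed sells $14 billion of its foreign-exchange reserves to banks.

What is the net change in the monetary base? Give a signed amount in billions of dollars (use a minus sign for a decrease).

+$66.5 billion

Discount-window loan $73.5 billion: Fed balance sheet expands → +$73.5B.
Asset sale (to non-banks) $59 billion: Fed balance sheet contracts → −$59B.
OMO purchase (from banks) $49 billion: Fed balance sheet expands → +$49B.
Government spending $17 billion: a non-base liability converts back to reserves → +$17B.
FX sale $14 billion: Fed balance sheet contracts → −$14B.
Net: 73.5 − 59 + 49 + 17 − 14 = +$66.5 billion.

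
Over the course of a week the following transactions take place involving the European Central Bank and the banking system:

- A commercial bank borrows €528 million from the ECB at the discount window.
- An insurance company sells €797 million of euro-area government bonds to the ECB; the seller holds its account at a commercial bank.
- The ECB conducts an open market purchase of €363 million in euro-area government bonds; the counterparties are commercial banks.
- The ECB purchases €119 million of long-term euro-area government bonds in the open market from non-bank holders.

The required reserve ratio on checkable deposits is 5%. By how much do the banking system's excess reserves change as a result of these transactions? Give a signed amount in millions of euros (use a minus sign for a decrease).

Discount-window loan €528 million: reserves +€528M, deposits 0.
Asset purchase (from non-banks) €797 million: reserves +€797M, deposits +€797M.
OMO purchase (from banks) €363 million: reserves +€363M, deposits 0.
Asset purchase (from non-banks) €119 million: reserves +€119M, deposits +€119M.
Totals: Δreserves = +€1807M, Δdeposits = +€916M.
Δrequired reserves = 5% × +€916M = +€45.8M.
Δexcess reserves = Δreserves − Δrequired = +€1807M − (+€45.8M) = +€1761.2 million.

+€1761.2 million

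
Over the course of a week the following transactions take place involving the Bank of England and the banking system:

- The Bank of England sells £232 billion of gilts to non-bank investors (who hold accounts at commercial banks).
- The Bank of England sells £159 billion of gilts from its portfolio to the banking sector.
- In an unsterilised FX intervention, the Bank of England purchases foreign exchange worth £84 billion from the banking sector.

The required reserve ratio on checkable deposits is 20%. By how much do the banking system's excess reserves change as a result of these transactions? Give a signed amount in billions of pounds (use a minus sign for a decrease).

-£260.6 billion

Asset sale (to non-banks) £232 billion: reserves −£232B, deposits −£232B.
OMO sale (to banks) £159 billion: reserves −£159B, deposits 0.
FX purchase £84 billion: reserves +£84B, deposits 0.
Totals: Δreserves = −£307B, Δdeposits = −£232B.
Δrequired reserves = 20% × −£232B = −£46.4B.
Δexcess reserves = Δreserves − Δrequired = −£307B − (−£46.4B) = -£260.6 billion.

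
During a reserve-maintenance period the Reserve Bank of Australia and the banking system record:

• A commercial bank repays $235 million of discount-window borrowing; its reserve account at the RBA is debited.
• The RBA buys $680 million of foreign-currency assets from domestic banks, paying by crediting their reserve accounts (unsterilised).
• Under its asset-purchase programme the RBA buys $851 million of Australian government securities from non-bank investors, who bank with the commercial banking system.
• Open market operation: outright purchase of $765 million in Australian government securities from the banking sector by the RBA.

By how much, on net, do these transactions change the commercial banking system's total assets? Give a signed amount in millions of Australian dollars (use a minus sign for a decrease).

Discount-window repayment $235 million: bank balance sheets shrink → −$235M.
FX purchase $680 million: just an asset swap on bank balance sheets → 0.
Asset purchase (from non-banks) $851 million: bank balance sheets expand → +$851M.
OMO purchase (from banks) $765 million: just an asset swap on bank balance sheets → 0.
Net: −235 + 0 + 851 + 0 = +$616 million.

+$616 million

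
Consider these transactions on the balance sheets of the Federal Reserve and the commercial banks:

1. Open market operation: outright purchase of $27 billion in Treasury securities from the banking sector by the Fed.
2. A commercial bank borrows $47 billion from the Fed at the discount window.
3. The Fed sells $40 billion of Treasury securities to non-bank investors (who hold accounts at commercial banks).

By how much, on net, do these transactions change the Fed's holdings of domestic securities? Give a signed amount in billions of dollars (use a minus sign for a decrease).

OMO purchase (from banks) $27 billion: securities added to the Fed's portfolio → +$27B.
Discount-window loan $47 billion: the Fed's securities portfolio is untouched → 0.
Asset sale (to non-banks) $40 billion: securities removed from the Fed's portfolio → −$40B.
Net: 27 + 0 − 40 = -$13 billion.

-$13 billion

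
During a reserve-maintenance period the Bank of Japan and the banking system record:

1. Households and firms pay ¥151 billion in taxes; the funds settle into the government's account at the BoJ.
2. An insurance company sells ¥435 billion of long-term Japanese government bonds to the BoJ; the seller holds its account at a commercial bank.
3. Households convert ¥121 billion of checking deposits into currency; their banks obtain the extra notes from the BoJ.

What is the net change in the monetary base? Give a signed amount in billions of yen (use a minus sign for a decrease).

+¥284 billion

BoJ balance sheet:
  Assets:      Securities +¥435B
  Liabilities: Bank reserves +¥163B, Currency in circulation +¥121B, Government deposits +¥151B
Monetary base = currency + reserves: +¥121B + (+¥163B) = +¥284 billion.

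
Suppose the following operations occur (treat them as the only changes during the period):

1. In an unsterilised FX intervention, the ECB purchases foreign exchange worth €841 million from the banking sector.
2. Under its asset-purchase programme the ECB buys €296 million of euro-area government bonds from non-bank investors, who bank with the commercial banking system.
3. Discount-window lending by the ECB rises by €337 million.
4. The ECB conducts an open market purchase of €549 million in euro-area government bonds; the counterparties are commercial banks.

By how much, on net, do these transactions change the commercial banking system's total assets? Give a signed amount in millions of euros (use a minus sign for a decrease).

FX purchase €841 million: just an asset swap on bank balance sheets → 0.
Asset purchase (from non-banks) €296 million: bank balance sheets expand → +€296M.
Discount-window loan €337 million: bank balance sheets expand → +€337M.
OMO purchase (from banks) €549 million: just an asset swap on bank balance sheets → 0.
Net: 0 + 296 + 337 + 0 = +€633 million.

+€633 million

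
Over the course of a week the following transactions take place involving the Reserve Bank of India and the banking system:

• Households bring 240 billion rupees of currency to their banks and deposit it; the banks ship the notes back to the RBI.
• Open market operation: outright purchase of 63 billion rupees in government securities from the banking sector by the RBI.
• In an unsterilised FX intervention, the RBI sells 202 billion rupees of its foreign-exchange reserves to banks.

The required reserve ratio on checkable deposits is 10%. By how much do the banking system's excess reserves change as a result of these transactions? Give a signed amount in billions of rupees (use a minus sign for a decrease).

Currency deposit 240 billion rupees: reserves +240B, deposits +240B.
OMO purchase (from banks) 63 billion rupees: reserves +63B, deposits 0.
FX sale 202 billion rupees: reserves −202B, deposits 0.
Totals: Δreserves = +101B, Δdeposits = +240B.
Δrequired reserves = 10% × +240B = +24B.
Δexcess reserves = Δreserves − Δrequired = +101B − (+24B) = +77 billion.

+77 billion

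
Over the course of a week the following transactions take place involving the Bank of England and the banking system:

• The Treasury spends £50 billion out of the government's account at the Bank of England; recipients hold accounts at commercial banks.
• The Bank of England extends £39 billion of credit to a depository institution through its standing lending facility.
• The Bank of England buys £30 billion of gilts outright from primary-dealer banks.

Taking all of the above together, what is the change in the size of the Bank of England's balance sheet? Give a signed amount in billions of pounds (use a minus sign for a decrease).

Bank of England balance sheet:
  Assets:      Securities +£30B, Loans to banks +£39B
  Liabilities: Bank reserves +£119B, Government deposits −£50B
Commercial banking system:
  Assets:      Reserves at CB +£119B, Securities −£30B
  Liabilities: Checkable deposits +£50B, Borrowings from CB +£39B
Change in total Bank of England assets = +£69 billion.

+£69 billion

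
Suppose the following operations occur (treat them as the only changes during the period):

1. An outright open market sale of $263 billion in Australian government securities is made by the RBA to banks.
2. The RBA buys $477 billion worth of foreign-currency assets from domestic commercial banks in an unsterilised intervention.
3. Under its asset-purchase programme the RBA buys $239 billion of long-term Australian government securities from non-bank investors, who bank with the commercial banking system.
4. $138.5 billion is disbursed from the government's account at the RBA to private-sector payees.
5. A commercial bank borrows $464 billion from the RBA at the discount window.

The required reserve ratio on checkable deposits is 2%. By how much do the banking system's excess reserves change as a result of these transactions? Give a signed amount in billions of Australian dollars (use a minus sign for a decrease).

+$1047.95 billion

OMO sale (to banks) $263 billion: reserves −$263B, deposits 0.
FX purchase $477 billion: reserves +$477B, deposits 0.
Asset purchase (from non-banks) $239 billion: reserves +$239B, deposits +$239B.
Government spending $138.5 billion: reserves +$138.5B, deposits +$138.5B.
Discount-window loan $464 billion: reserves +$464B, deposits 0.
Totals: Δreserves = +$1055.5B, Δdeposits = +$377.5B.
Δrequired reserves = 2% × +$377.5B = +$7.55B.
Δexcess reserves = Δreserves − Δrequired = +$1055.5B − (+$7.55B) = +$1047.95 billion.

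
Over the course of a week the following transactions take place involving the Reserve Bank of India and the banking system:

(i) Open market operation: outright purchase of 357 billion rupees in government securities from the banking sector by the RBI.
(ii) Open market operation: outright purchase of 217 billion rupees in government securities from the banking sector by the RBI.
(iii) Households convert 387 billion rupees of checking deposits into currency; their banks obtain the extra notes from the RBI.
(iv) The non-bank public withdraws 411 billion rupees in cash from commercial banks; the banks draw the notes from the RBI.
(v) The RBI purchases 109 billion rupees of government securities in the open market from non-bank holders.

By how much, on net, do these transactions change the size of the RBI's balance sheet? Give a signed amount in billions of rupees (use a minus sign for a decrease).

+683 billion

OMO purchase (from banks) 357 billion rupees: an RBI asset is acquired → +357B.
OMO purchase (from banks) 217 billion rupees: an RBI asset is acquired → +217B.
Currency withdrawal 387 billion rupees: only the composition of liabilities changes → 0.
Currency withdrawal 411 billion rupees: only the composition of liabilities changes → 0.
Asset purchase (from non-banks) 109 billion rupees: an RBI asset is acquired → +109B.
Net: 357 + 217 + 0 + 0 + 109 = +683 billion.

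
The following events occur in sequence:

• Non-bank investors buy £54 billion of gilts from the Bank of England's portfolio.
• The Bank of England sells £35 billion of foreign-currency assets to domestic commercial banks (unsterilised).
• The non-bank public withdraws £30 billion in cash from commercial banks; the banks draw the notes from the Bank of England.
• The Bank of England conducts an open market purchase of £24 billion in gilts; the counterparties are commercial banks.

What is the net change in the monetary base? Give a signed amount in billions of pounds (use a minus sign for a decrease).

Asset sale (to non-banks) £54 billion: Bank of England balance sheet contracts → −£54B.
FX sale £35 billion: Bank of England balance sheet contracts → −£35B.
Currency withdrawal £30 billion: just a shift between currency and reserves — both are base money → 0.
OMO purchase (from banks) £24 billion: Bank of England balance sheet expands → +£24B.
Net: −54 − 35 + 0 + 24 = -£65 billion.

-£65 billion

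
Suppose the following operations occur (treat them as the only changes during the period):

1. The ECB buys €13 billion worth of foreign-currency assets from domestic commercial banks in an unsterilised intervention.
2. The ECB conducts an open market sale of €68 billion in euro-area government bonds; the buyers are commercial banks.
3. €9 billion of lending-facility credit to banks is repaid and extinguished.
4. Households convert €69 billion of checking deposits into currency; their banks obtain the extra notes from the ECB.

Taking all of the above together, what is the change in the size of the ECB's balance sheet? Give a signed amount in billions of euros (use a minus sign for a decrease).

-€64 billion

ECB balance sheet:
  Assets:      Securities −€68B, Loans to banks −€9B, Foreign assets +€13B
  Liabilities: Bank reserves −€133B, Currency in circulation +€69B
Change in total ECB assets = -€64 billion.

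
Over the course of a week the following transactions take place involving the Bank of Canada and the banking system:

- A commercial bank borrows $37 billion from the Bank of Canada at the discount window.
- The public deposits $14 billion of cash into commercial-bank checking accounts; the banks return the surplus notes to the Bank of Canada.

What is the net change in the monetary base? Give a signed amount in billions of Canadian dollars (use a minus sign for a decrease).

Discount-window loan $37 billion: Bank of Canada balance sheet expands → +$37B.
Currency deposit $14 billion: just a shift between currency and reserves — both are base money → 0.
Net: 37 + 0 = +$37 billion.

+$37 billion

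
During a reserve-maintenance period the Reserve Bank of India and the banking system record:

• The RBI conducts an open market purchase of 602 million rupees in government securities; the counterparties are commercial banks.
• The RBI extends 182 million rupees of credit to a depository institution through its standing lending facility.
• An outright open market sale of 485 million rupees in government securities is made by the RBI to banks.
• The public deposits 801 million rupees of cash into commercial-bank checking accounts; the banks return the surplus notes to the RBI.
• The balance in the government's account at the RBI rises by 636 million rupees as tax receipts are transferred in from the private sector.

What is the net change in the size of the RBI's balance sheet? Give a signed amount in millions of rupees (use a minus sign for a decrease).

+299 million

OMO purchase (from banks) 602 million rupees: an RBI asset is acquired → +602M.
Discount-window loan 182 million rupees: an RBI asset is acquired → +182M.
OMO sale (to banks) 485 million rupees: an RBI asset is shed → −485M.
Currency deposit 801 million rupees: only the composition of liabilities changes → 0.
Government account inflow 636 million rupees: only the composition of liabilities changes → 0.
Net: 602 + 182 − 485 + 0 + 0 = +299 million.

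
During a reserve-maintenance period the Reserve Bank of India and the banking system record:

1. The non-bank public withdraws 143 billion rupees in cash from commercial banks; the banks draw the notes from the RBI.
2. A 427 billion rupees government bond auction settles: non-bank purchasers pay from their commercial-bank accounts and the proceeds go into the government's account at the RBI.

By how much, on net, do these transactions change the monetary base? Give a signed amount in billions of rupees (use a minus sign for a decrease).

-427 billion

RBI balance sheet:
  Assets:      no change
  Liabilities: Bank reserves −570B, Currency in circulation +143B, Government deposits +427B
Monetary base = currency + reserves: +143B + (−570B) = -427 billion.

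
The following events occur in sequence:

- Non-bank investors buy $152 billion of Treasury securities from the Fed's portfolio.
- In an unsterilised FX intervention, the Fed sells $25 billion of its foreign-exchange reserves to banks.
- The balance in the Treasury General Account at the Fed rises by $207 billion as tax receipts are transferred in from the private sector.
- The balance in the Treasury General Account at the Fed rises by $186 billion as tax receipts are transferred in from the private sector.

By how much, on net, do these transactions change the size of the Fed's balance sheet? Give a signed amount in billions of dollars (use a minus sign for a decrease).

Asset sale (to non-banks) $152 billion: a Fed asset is shed → −$152B.
FX sale $25 billion: a Fed asset is shed → −$25B.
Government account inflow $207 billion: only the composition of liabilities changes → 0.
Government account inflow $186 billion: only the composition of liabilities changes → 0.
Net: −152 − 25 + 0 + 0 = -$177 billion.

-$177 billion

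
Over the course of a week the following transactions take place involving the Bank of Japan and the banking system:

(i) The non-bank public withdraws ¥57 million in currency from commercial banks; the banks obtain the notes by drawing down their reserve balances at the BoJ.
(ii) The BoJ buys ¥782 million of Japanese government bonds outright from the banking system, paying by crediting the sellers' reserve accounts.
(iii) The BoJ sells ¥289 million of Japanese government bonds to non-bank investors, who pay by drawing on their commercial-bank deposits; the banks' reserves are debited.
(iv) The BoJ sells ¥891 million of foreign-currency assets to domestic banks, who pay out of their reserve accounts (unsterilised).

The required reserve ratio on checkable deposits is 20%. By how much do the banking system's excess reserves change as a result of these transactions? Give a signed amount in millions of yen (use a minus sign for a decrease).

-¥385.8 million

Currency withdrawal ¥57 million: reserves −¥57M, deposits −¥57M.
OMO purchase (from banks) ¥782 million: reserves +¥782M, deposits 0.
Asset sale (to non-banks) ¥289 million: reserves −¥289M, deposits −¥289M.
FX sale ¥891 million: reserves −¥891M, deposits 0.
Totals: Δreserves = −¥455M, Δdeposits = −¥346M.
Δrequired reserves = 20% × −¥346M = −¥69.2M.
Δexcess reserves = Δreserves − Δrequired = −¥455M − (−¥69.2M) = -¥385.8 million.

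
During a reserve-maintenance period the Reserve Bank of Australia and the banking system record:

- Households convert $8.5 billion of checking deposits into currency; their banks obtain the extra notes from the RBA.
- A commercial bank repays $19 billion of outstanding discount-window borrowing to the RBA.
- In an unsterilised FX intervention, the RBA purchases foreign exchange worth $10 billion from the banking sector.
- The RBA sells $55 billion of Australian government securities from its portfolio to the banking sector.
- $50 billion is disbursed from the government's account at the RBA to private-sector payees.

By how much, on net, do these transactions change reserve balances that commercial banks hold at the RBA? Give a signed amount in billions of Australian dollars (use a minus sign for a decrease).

RBA balance sheet:
  Assets:      Securities −$55B, Loans to banks −$19B, Foreign assets +$10B
  Liabilities: Bank reserves −$22.5B, Currency in circulation +$8.5B, Government deposits −$50B
So the change in reserve balances that commercial banks hold at the RBA is -$22.5 billion.

-$22.5 billion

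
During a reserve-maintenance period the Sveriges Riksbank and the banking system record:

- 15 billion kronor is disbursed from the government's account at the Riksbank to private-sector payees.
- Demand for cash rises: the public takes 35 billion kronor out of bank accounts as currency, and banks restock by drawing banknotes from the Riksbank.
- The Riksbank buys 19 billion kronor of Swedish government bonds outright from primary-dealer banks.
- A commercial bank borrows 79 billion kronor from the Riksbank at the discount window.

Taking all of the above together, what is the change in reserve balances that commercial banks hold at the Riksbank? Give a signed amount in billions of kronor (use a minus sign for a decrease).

+78 billion

Government spending 15 billion kronor: government payments flow into bank reserve accounts → +15B.
Currency withdrawal 35 billion kronor: banks swap reserves for currency → −35B.
OMO purchase (from banks) 19 billion kronor: the Riksbank pays by crediting reserve accounts → +19B.
Discount-window loan 79 billion kronor: the loan is credited to the bank's reserve account → +79B.
Net: 15 − 35 + 19 + 79 = +78 billion.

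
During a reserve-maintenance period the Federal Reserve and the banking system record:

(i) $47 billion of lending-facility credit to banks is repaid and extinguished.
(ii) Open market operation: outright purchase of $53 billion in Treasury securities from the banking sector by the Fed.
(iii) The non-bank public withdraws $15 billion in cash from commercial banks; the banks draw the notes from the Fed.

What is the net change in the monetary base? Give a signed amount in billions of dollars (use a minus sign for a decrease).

Fed balance sheet:
  Assets:      Securities +$53B, Loans to banks −$47B
  Liabilities: Bank reserves −$9B, Currency in circulation +$15B
Monetary base = currency + reserves: +$15B + (−$9B) = +$6 billion.

+$6 billion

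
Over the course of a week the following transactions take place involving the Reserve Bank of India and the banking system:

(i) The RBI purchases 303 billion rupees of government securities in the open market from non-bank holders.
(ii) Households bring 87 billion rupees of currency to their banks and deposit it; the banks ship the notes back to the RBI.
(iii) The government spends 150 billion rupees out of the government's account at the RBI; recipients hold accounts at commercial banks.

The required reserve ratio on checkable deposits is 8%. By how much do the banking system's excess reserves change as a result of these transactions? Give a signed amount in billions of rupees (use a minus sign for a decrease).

+496.8 billion

Asset purchase (from non-banks) 303 billion rupees: reserves +303B, deposits +303B.
Currency deposit 87 billion rupees: reserves +87B, deposits +87B.
Government spending 150 billion rupees: reserves +150B, deposits +150B.
Totals: Δreserves = +540B, Δdeposits = +540B.
Δrequired reserves = 8% × +540B = +43.2B.
Δexcess reserves = Δreserves − Δrequired = +540B − (+43.2B) = +496.8 billion.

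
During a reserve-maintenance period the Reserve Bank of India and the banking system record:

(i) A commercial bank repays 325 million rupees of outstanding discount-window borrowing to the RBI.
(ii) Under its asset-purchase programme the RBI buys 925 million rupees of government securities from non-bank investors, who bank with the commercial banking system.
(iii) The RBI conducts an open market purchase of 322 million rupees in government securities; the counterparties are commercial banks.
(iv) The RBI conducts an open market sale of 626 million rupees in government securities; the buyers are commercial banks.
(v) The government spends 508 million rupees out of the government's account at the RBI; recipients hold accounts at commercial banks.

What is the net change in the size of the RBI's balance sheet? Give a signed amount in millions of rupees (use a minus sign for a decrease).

+296 million

RBI balance sheet:
  Assets:      Securities +621M, Loans to banks −325M
  Liabilities: Bank reserves +804M, Government deposits −508M
Commercial banking system:
  Assets:      Reserves at CB +804M, Securities +304M
  Liabilities: Checkable deposits +1433M, Borrowings from CB −325M
Change in total RBI assets = +296 million.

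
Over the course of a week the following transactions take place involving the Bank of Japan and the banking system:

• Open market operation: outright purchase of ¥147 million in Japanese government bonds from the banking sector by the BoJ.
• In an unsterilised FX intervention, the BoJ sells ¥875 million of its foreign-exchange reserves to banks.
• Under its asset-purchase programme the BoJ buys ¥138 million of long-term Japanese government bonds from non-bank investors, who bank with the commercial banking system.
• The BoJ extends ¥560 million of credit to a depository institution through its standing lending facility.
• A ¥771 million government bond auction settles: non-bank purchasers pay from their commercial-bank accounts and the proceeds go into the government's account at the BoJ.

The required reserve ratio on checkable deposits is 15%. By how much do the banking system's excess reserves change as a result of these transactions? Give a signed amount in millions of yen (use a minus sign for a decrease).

OMO purchase (from banks) ¥147 million: reserves +¥147M, deposits 0.
FX sale ¥875 million: reserves −¥875M, deposits 0.
Asset purchase (from non-banks) ¥138 million: reserves +¥138M, deposits +¥138M.
Discount-window loan ¥560 million: reserves +¥560M, deposits 0.
Government account inflow ¥771 million: reserves −¥771M, deposits −¥771M.
Totals: Δreserves = −¥801M, Δdeposits = −¥633M.
Δrequired reserves = 15% × −¥633M = −¥94.95M.
Δexcess reserves = Δreserves − Δrequired = −¥801M − (−¥94.95M) = -¥706.05 million.

-¥706.05 million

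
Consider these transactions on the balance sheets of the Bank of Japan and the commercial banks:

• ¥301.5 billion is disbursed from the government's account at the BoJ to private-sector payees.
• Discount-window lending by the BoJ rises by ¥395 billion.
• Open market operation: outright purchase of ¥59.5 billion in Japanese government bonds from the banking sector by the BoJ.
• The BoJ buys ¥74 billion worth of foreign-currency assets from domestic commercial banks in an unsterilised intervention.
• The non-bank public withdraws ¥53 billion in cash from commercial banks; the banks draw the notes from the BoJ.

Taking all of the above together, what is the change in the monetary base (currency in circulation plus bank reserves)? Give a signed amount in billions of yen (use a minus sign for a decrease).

BoJ balance sheet:
  Assets:      Securities +¥59.5B, Loans to banks +¥395B, Foreign assets +¥74B
  Liabilities: Bank reserves +¥777B, Currency in circulation +¥53B, Government deposits −¥301.5B
Monetary base = currency + reserves: +¥53B + (+¥777B) = +¥830 billion.

+¥830 billion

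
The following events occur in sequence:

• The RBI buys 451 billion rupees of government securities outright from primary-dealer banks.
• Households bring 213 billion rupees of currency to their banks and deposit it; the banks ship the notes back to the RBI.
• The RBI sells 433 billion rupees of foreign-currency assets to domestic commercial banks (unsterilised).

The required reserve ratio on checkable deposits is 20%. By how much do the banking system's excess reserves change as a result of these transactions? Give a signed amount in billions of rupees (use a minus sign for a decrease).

+188.4 billion

OMO purchase (from banks) 451 billion rupees: reserves +451B, deposits 0.
Currency deposit 213 billion rupees: reserves +213B, deposits +213B.
FX sale 433 billion rupees: reserves −433B, deposits 0.
Totals: Δreserves = +231B, Δdeposits = +213B.
Δrequired reserves = 20% × +213B = +42.6B.
Δexcess reserves = Δreserves − Δrequired = +231B − (+42.6B) = +188.4 billion.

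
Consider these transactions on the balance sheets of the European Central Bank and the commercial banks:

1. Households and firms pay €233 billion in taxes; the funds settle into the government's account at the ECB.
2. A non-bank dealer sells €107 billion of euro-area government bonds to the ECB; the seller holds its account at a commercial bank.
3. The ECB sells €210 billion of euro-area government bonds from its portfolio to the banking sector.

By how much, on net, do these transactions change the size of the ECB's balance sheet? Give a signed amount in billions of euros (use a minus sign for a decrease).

-€103 billion

ECB balance sheet:
  Assets:      Securities −€103B
  Liabilities: Bank reserves −€336B, Government deposits +€233B
Change in total ECB assets = -€103 billion.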